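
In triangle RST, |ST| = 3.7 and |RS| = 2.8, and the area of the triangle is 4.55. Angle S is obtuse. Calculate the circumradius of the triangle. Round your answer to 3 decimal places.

From area = ½·|RS|·|ST|·sin S, we get sin S = 2·area/(|RS|·|ST|) ≈ 0.87838.
Taking the obtuse solution, ∠S ≈ 118.55°.
Law of cosines then gives |TR| ≈ 5.6066.
Circumradius = |TR|/(2 sin S) ≈ 3.1914.

3.191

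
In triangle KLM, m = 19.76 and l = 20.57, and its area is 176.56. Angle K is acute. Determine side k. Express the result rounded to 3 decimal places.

From area = ½·l·m·sin K, we get sin K = 2·area/(l·m) ≈ 0.86876.
Taking the acute solution, ∠K ≈ 1.053 rad.
Law of cosines then gives k ≈ 20.273.

20.273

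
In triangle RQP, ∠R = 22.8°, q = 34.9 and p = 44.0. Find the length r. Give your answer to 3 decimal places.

17.966

By the law of cosines, r² = q² + p² − 2·q·p·cos R = 322.78, so r ≈ 17.966.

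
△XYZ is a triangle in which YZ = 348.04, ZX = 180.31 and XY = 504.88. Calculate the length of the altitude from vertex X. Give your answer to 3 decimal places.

h_X ≈ 106.534

Semiperimeter s = (348.04 + 180.31 + 504.88)/2 = 516.62.
Heron's formula: area = √(516.62·168.57·336.31·11.735) ≈ 18539.
The altitude from X has length 2·area/YZ ≈ 106.53.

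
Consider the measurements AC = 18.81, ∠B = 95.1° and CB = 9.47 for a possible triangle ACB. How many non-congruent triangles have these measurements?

1

CB·sin B = 9.47·sin(95.1°) ≈ 9.433.
Since ∠B is not acute, a triangle exists only if AC > CB; here AC > CB, so there is exactly one triangle.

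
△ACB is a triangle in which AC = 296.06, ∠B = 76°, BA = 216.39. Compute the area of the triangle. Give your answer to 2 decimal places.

Law of sines: sin C = BA·sin B/AC ≈ 0.70919.
Since AC ≥ BA, only the acute value applies: ∠C ≈ 45.17°.
Then ∠A = 180° − ∠B − ∠C ≈ 58.83°.
Law of sines gives CB = AC·sin A/sin B ≈ 261.08.
Area = ½·AC·BA·sin A ≈ 27408.

area ≈ 27408.21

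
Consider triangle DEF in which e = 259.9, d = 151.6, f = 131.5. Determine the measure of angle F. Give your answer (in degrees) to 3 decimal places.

By the law of cosines, cos F = (d² + e² − f²) / (2·d·e) ≈ 0.92940, so ∠F ≈ 21.66°.

21.658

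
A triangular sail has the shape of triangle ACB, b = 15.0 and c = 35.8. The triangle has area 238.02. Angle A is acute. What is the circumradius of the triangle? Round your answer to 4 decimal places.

From area = ½·c·b·sin A, we get sin A = 2·area/(c·b) ≈ 0.88648.
Taking the acute solution, ∠A ≈ 62.43°.
Law of cosines then gives a ≈ 31.775.
Circumradius = a/(2 sin A) ≈ 17.922.

17.9218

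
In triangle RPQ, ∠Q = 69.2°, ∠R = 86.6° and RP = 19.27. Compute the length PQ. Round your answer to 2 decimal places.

20.58

The third angle is ∠P = 180° − ∠Q − ∠R = 24.20°.
Law of sines: PQ = RP·sin R/sin Q ≈ 20.577.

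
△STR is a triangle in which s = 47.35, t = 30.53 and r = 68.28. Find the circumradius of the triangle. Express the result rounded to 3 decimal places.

By the law of cosines, cos S = (t² + r² − s²) / (2·t·r) ≈ 0.80405, so ∠S ≈ 36.48°.
Circumradius = s/(2 sin S) ≈ 39.819.

39.819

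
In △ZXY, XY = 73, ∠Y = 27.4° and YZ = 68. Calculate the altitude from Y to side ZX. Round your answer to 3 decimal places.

h_Y ≈ 67.696

By the law of cosines, ZX² = XY² + YZ² − 2·XY·YZ·cos Y = 1138.8, so ZX ≈ 33.746.
Area = ½·XY·YZ·sin Y ≈ 1142.2.
The altitude from Y has length 2·area/ZX ≈ 67.696.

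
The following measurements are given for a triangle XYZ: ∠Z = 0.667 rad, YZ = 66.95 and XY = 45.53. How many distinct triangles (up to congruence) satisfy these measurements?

2

YZ·sin Z = 66.95·sin(0.667 rad) ≈ 41.42.
Since YZ sin Z < XY < YZ (41.42 < 45.53 < 66.95), two triangles exist.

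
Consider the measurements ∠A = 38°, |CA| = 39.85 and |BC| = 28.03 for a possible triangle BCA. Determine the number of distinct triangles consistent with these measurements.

|CA|·sin A = 39.85·sin(38°) ≈ 24.53.
Since |CA| sin A < |BC| < |CA| (24.53 < 28.03 < 39.85), two triangles exist.

2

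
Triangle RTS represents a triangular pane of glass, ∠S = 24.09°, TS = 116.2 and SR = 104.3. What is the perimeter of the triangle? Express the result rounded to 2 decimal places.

By the law of cosines, RT² = TS² + SR² − 2·TS·SR·cos S = 2252.7, so RT ≈ 47.463.
Semiperimeter s = (116.2+104.3+47.463)/2 = 133.98.
Perimeter = 116.2 + 104.3 + 47.463 = 267.96.

perimeter ≈ 267.96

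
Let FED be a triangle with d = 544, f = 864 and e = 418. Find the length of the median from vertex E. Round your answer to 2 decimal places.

691.04

Median from E: ½√(2·d² + 2·f² − e²) ≈ 691.04.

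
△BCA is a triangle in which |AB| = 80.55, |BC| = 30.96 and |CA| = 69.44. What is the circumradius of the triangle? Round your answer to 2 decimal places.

R ≈ 40.83

By the law of cosines, cos B = (|AB|² + |BC|² − |CA|²) / (2·|AB|·|BC|) ≈ 0.52628, so ∠B ≈ 58.25°.
Circumradius = |CA|/(2 sin B) ≈ 40.832.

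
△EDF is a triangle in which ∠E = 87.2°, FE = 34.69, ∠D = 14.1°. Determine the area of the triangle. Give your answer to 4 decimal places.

2419.1018

The third angle is ∠F = 180° − ∠E − ∠D = 78.70°.
Law of sines: DF = FE·sin E/sin D ≈ 142.23.
Law of sines: ED = FE·sin F/sin D ≈ 139.64.
Area = ½·FE·DF·sin F ≈ 2419.1.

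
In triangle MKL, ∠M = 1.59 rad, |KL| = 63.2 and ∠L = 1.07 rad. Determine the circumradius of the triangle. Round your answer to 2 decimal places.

31.61

The third angle is ∠K = π − ∠L − ∠M = 0.482 rad.
Law of sines: |LM| = |KL|·sin K/sin M ≈ 29.279.
Law of sines: |MK| = |KL|·sin L/sin M ≈ 55.449.
Circumradius = |KL|/(2 sin M) ≈ 31.606.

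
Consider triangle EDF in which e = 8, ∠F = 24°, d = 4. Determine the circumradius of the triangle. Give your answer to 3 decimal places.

By the law of cosines, f² = e² + d² − 2·e·d·cos F = 21.533, so f ≈ 4.6404.
Area = ½·e·d·sin F ≈ 6.5078.
Circumradius = f/(2 sin F) ≈ 5.7044.

R ≈ 5.704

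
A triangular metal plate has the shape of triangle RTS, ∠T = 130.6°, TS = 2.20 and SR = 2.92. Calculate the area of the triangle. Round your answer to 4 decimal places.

Law of sines: sin R = TS·sin T/SR ≈ 0.57205.
Since SR ≥ TS, only the acute value applies: ∠R ≈ 34.89°.
Then ∠S = 180° − ∠T − ∠R ≈ 14.51°.
Law of sines gives RT = SR·sin S/sin T ≈ 0.96333.
Area = ½·SR·TS·sin S ≈ 0.80457.

0.8046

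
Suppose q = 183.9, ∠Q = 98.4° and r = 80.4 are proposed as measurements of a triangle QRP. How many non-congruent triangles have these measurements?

1

r·sin Q = 80.4·sin(98.4°) ≈ 79.54.
Since ∠Q is not acute, a triangle exists only if q > r; here q > r, so there is exactly one triangle.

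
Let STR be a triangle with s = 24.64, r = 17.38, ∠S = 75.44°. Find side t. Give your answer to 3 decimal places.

Law of sines: sin R = r·sin S/s ≈ 0.68270.
Since s ≥ r, only the acute value applies: ∠R ≈ 43.06°.
Then ∠T = 180° − ∠S − ∠R ≈ 61.50°.
Law of sines gives t = s·sin T/sin S ≈ 22.374.

22.374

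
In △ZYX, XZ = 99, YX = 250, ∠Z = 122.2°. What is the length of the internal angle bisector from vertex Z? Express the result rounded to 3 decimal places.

t_Z ≈ 62.072

Law of sines: sin Y = XZ·sin Z/YX ≈ 0.33509.
Since YX ≥ XZ, only the acute value applies: ∠Y ≈ 19.58°.
Then ∠X = 180° − ∠Z − ∠Y ≈ 38.22°.
Law of sines gives ZY = YX·sin X/sin Z ≈ 182.79.
The bisector from Z has length 2·XZ·ZY·cos(∠Z/2)/(XZ+ZY) ≈ 62.072.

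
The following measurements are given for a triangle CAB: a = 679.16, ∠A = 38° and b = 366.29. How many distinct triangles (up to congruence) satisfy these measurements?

b·sin A = 366.29·sin(38°) ≈ 225.5.
Since a ≥ b, exactly one triangle exists.

1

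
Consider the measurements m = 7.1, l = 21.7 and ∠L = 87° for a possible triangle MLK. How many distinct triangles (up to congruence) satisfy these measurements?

m·sin L = 7.1·sin(87°) ≈ 7.09.
Since l ≥ m, exactly one triangle exists.

1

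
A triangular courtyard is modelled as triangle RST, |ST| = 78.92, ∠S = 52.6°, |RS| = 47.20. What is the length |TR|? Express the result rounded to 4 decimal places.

62.6995

By the law of cosines, |TR|² = |RS|² + |ST|² − 2·|RS|·|ST|·cos S = 3931.2, so |TR| ≈ 62.699.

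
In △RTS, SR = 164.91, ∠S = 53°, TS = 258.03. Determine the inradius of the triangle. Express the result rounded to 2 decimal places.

54.01

By the law of cosines, RT² = TS² + SR² − 2·TS·SR·cos S = 42558, so RT ≈ 206.3.
Area = ½·TS·SR·sin S ≈ 16992.
Semiperimeter s = (258.03+164.91+206.3)/2 = 314.62.
Inradius = area/s = 16992/314.62 ≈ 54.007.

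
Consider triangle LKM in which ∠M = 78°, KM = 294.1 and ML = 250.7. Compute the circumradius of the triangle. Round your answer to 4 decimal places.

By the law of cosines, LK² = KM² + ML² − 2·KM·ML·cos M = 1.1869e+05, so LK ≈ 344.51.
Area = ½·KM·ML·sin M ≈ 36060.
Circumradius = LK/(2 sin M) ≈ 176.1.

R ≈ 176.1026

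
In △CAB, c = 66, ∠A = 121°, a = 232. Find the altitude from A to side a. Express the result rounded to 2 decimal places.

h_A ≈ 46.58

Law of sines: sin C = c·sin A/a ≈ 0.24385.
Since a ≥ c, only the acute value applies: ∠C ≈ 14.11°.
Then ∠B = 180° − ∠A − ∠C ≈ 44.89°.
Law of sines gives b = a·sin B/sin A ≈ 191.
Area = ½·a·c·sin B ≈ 5402.8.
The altitude from A has length 2·area/a ≈ 46.576.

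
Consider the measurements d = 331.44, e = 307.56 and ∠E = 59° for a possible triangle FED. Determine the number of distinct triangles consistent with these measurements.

2

d·sin E = 331.44·sin(59°) ≈ 284.1.
Since d sin E < e < d (284.1 < 307.56 < 331.44), two triangles exist.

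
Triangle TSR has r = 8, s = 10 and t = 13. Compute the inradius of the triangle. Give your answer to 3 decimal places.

2.579

Semiperimeter p = (13 + 10 + 8)/2 = 15.5.
Heron's formula: area = √(15.5·2.5·5.5·7.5) ≈ 39.98.
Inradius = area/p = 39.98/15.5 ≈ 2.5794.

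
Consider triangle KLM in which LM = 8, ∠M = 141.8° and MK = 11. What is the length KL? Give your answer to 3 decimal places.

By the law of cosines, KL² = LM² + MK² − 2·LM·MK·cos M = 323.31, so KL ≈ 17.981.

17.981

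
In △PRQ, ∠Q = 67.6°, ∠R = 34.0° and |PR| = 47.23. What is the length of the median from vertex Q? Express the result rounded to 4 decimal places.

m_Q ≈ 33.2024

The third angle is ∠P = 180° − ∠R − ∠Q = 78.40°.
Law of sines: |RQ| = |PR|·sin P/sin Q ≈ 50.041.
Law of sines: |QP| = |PR|·sin R/sin Q ≈ 28.566.
Median from Q: ½√(2·|RQ|² + 2·|QP|² − |PR|²) ≈ 33.202.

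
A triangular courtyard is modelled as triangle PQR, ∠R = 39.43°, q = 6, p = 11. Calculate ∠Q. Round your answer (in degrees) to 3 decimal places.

∠Q ≈ 30.907°

By the law of cosines, r² = p² + q² − 2·p·q·cos R = 55.043, so r ≈ 7.4191.
Law of cosines again: cos Q = (r² + p² − q²)/(2·r·p) ≈ 0.85800, so ∠Q ≈ 30.91°.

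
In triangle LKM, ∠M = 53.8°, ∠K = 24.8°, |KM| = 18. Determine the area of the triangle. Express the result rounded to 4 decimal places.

The third angle is ∠L = 180° − ∠K − ∠M = 101.40°.
Law of sines: |ML| = |KM|·sin K/sin L ≈ 7.7021.
Law of sines: |LK| = |KM|·sin M/sin L ≈ 14.818.
Area = ½·|KM|·|ML|·sin M ≈ 55.938.

area ≈ 55.9375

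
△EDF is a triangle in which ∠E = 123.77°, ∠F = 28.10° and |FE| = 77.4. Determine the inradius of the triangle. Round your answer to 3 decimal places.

The third angle is ∠D = 180° − ∠F − ∠E = 28.13°.
Law of sines: |DF| = |FE|·sin E/sin D ≈ 136.47.
Law of sines: |ED| = |FE|·sin F/sin D ≈ 77.324.
Area = ½·|FE|·|DF|·sin F ≈ 2487.5.
Semiperimeter s = (136.47+77.4+77.324)/2 = 145.6.
Inradius = area/s = 2487.5/145.6 ≈ 17.085.

r ≈ 17.085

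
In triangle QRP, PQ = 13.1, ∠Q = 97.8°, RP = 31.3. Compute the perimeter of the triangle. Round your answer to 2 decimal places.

perimeter ≈ 71.10

Law of sines: sin R = PQ·sin Q/RP ≈ 0.41466.
Since RP ≥ PQ, only the acute value applies: ∠R ≈ 24.50°.
Then ∠P = 180° − ∠Q − ∠R ≈ 57.70°.
Law of sines gives QR = RP·sin P/sin Q ≈ 26.704.
Semiperimeter s = (31.3+13.1+26.704)/2 = 35.552.
Perimeter = 31.3 + 13.1 + 26.704 = 71.104.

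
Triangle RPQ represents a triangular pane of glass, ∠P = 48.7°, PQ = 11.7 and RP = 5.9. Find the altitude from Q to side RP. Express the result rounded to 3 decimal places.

8.790

By the law of cosines, QR² = RP² + PQ² − 2·RP·PQ·cos P = 80.58, so QR ≈ 8.9766.
Area = ½·RP·PQ·sin P ≈ 25.93.
The altitude from Q has length 2·area/RP ≈ 8.7898.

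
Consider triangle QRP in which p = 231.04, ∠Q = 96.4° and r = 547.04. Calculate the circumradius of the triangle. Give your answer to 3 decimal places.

310.484

By the law of cosines, q² = r² + p² − 2·r·p·cos Q = 3.8081e+05, so q ≈ 617.1.
Area = ½·r·p·sin Q ≈ 62800.
Circumradius = q/(2 sin Q) ≈ 310.48.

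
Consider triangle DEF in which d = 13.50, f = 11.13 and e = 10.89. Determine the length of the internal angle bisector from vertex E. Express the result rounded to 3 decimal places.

By the law of cosines, cos E = (f² + d² − e²) / (2·f·d) ≈ 0.62406, so ∠E ≈ 51.39°.
The bisector from E has length 2·f·d·cos(∠E/2)/(f+d) ≈ 10.995.

t_E ≈ 10.995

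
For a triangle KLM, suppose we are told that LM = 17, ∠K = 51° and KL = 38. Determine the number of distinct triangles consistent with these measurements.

0

KL·sin K = 38·sin(51°) ≈ 29.53.
Since LM = 17 < 29.53 = KL sin K, no triangle exists.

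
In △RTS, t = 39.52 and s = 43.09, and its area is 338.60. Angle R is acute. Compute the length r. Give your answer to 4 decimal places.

17.1356

From area = ½·t·s·sin R, we get sin R = 2·area/(t·s) ≈ 0.39767.
Taking the acute solution, ∠R ≈ 23.43°.
Law of cosines then gives r ≈ 17.136.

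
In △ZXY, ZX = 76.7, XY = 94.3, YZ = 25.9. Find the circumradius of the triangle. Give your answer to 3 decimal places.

By the law of cosines, cos Z = (YZ² + ZX² − XY²) / (2·YZ·ZX) ≈ -0.58866, so ∠Z ≈ 126.06°.
Circumradius = XY/(2 sin Z) ≈ 58.327.

R ≈ 58.327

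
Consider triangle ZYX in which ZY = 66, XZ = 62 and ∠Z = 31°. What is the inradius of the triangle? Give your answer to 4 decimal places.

r ≈ 12.9756

By the law of cosines, YX² = XZ² + ZY² − 2·XZ·ZY·cos Z = 1184.9, so YX ≈ 34.423.
Area = ½·XZ·ZY·sin Z ≈ 1053.8.
Semiperimeter s = (34.423+62+66)/2 = 81.211.
Inradius = area/s = 1053.8/81.211 ≈ 12.976.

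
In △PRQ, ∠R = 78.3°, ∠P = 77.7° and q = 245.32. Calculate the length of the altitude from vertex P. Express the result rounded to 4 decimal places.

The third angle is ∠Q = 180° − ∠P − ∠R = 24.00°.
Law of sines: p = q·sin P/sin Q ≈ 589.3.
Law of sines: r = q·sin R/sin Q ≈ 590.61.
Area = ½·q·p·sin R ≈ 70781.
The altitude from P has length 2·area/p ≈ 240.22.

240.2229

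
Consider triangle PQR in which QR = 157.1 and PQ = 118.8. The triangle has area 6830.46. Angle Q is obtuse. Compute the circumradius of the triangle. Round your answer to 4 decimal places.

From area = ½·PQ·QR·sin Q, we get sin Q = 2·area/(PQ·QR) ≈ 0.73196.
Taking the obtuse solution, ∠Q ≈ 132.95°.
Law of cosines then gives RP ≈ 253.43.
Circumradius = RP/(2 sin Q) ≈ 173.12.

173.1170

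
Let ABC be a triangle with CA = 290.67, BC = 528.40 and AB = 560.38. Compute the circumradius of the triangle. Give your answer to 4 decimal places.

By the law of cosines, cos A = (CA² + AB² − BC²) / (2·CA·AB) ≈ 0.36623, so ∠A ≈ 68.52°.
Circumradius = BC/(2 sin A) ≈ 283.93.

R ≈ 283.9263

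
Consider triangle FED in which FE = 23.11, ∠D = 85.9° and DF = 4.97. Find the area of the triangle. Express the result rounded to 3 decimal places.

area ≈ 56.829

Law of sines: sin E = DF·sin D/FE ≈ 0.21451.
Since FE ≥ DF, only the acute value applies: ∠E ≈ 12.39°.
Then ∠F = 180° − ∠D − ∠E ≈ 81.71°.
Law of sines gives ED = FE·sin F/sin D ≈ 22.927.
Area = ½·FE·DF·sin F ≈ 56.829.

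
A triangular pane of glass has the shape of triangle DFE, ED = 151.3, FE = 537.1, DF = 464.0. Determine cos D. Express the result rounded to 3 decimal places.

cos D ≈ -0.358

By the law of cosines, cos D = (ED² + DF² − FE²) / (2·ED·DF) ≈ -0.35817, so ∠D ≈ 1.937 rad.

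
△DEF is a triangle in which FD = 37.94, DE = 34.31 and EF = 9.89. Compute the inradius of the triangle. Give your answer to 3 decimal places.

4.008

Semiperimeter s = (9.89 + 37.94 + 34.31)/2 = 41.07.
Heron's formula: area = √(41.07·31.18·3.13·6.76) ≈ 164.61.
Inradius = area/s = 164.61/41.07 ≈ 4.0079.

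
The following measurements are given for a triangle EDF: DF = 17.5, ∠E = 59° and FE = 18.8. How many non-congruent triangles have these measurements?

2

FE·sin E = 18.8·sin(59°) ≈ 16.11.
Since FE sin E < DF < FE (16.11 < 17.5 < 18.8), two triangles exist.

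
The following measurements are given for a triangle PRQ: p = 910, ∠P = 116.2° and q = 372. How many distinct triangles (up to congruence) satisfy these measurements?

q·sin P = 372·sin(116.2°) ≈ 333.8.
Since ∠P is not acute, a triangle exists only if p > q; here p > q, so there is exactly one triangle.

1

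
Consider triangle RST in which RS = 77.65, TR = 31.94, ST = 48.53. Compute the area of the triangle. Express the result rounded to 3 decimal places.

Semiperimeter s = (48.53 + 31.94 + 77.65)/2 = 79.06.
Heron's formula: area = √(79.06·30.53·47.12·1.41) ≈ 400.46.

area ≈ 400.455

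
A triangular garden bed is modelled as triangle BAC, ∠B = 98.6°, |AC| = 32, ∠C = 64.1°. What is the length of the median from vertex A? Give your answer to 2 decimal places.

m_A ≈ 30.21

The third angle is ∠A = 180° − ∠C − ∠B = 17.30°.
Law of sines: |CB| = |AC|·sin A/sin B ≈ 9.6242.
Law of sines: |BA| = |AC|·sin C/sin B ≈ 29.113.
Median from A: ½√(2·|BA|² + 2·|AC|² − |CB|²) ≈ 30.21.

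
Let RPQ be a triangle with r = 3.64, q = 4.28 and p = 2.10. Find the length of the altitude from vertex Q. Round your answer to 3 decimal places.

Semiperimeter s = (3.64 + 2.1 + 4.28)/2 = 5.01.
Heron's formula: area = √(5.01·1.37·2.91·0.73) ≈ 3.8184.
The altitude from Q has length 2·area/q ≈ 1.7843.

1.784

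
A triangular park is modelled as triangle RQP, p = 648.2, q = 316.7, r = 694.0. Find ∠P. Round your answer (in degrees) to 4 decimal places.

∠P ≈ 68.4068°

By the law of cosines, cos P = (r² + q² − p²) / (2·r·q) ≈ 0.36801, so ∠P ≈ 68.41°.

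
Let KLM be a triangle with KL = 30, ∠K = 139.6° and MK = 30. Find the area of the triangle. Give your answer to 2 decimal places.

area ≈ 291.65

Area = ½·MK·KL·sin K ≈ 291.65.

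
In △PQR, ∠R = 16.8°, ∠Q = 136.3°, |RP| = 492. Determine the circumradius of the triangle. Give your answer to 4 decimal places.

The third angle is ∠P = 180° − ∠Q − ∠R = 26.90°.
Law of sines: |QR| = |RP|·sin P/sin Q ≈ 322.19.
Law of sines: |PQ| = |RP|·sin R/sin Q ≈ 205.83.
Circumradius = |RP|/(2 sin Q) ≈ 356.07.

356.0664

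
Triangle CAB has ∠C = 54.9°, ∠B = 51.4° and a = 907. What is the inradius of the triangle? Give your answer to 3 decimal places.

The third angle is ∠A = 180° − ∠B − ∠C = 73.70°.
Law of sines: c = a·sin C/sin A ≈ 773.14.
Law of sines: b = a·sin B/sin A ≈ 738.52.
Area = ½·a·c·sin B ≈ 2.7402e+05.
Semiperimeter s = (773.14+907+738.52)/2 = 1209.3.
Inradius = area/s = 2.7402e+05/1209.3 ≈ 226.58.

r ≈ 226.584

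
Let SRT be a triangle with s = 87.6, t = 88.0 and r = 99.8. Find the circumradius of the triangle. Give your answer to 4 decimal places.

53.3548

By the law of cosines, cos S = (r² + t² − s²) / (2·r·t) ≈ 0.57104, so ∠S ≈ 55.18°.
Circumradius = s/(2 sin S) ≈ 53.355.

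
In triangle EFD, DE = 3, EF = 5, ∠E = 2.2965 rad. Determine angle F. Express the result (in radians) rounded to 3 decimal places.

By the law of cosines, FD² = DE² + EF² − 2·DE·EF·cos E = 53.91, so FD ≈ 7.3423.
Law of cosines again: cos F = (EF² + FD² − DE²)/(2·EF·FD) ≈ 0.95215, so ∠F ≈ 0.3106 rad.

∠F ≈ 0.311 rad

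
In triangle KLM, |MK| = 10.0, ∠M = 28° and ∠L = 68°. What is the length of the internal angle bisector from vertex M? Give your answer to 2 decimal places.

The third angle is ∠K = 180° − ∠L − ∠M = 84.00°.
Law of sines: |LM| = |MK|·sin K/sin L ≈ 10.726.
Law of sines: |KL| = |MK|·sin M/sin L ≈ 5.0634.
The bisector from M has length 2·|LM|·|MK|·cos(∠M/2)/(|LM|+|MK|) ≈ 10.043.

10.04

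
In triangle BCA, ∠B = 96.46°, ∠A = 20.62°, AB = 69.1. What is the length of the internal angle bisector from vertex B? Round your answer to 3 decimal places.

26.092

The third angle is ∠C = 180° − ∠A − ∠B = 62.92°.
Law of sines: CA = AB·sin B/sin C ≈ 77.115.
Law of sines: BC = AB·sin A/sin C ≈ 27.331.
The bisector from B has length 2·AB·BC·cos(∠B/2)/(AB+BC) ≈ 26.092.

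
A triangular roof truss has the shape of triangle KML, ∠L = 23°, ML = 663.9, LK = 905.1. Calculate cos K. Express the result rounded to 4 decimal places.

cos K ≈ 0.7498

By the law of cosines, KM² = ML² + LK² − 2·ML·LK·cos L = 1.5371e+05, so KM ≈ 392.06.
Law of cosines again: cos K = (LK² + KM² − ML²)/(2·LK·KM) ≈ 0.74982, so ∠K ≈ 41.43°.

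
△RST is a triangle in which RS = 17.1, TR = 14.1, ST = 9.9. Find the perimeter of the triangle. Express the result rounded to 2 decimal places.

Perimeter = 9.9 + 14.1 + 17.1 = 41.1.

perimeter ≈ 41.10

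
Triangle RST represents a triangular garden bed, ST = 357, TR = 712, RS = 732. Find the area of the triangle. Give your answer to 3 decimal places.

124680.135

Semiperimeter s = (357 + 712 + 732)/2 = 900.5.
Heron's formula: area = √(900.5·543.5·188.5·168.5) ≈ 1.2468e+05.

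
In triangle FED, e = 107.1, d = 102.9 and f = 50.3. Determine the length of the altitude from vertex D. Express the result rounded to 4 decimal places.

49.6584

Semiperimeter s = (50.3 + 107.1 + 102.9)/2 = 130.15.
Heron's formula: area = √(130.15·79.85·23.05·27.25) ≈ 2554.9.
The altitude from D has length 2·area/d ≈ 49.658.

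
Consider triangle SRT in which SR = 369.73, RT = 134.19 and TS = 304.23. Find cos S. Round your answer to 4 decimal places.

By the law of cosines, cos S = (TS² + SR² − RT²) / (2·TS·SR) ≈ 0.93903, so ∠S ≈ 20.11°.

0.9390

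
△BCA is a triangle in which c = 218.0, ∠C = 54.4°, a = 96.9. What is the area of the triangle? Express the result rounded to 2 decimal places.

Law of sines: sin A = a·sin C/c ≈ 0.36142.
Since c ≥ a, only the acute value applies: ∠A ≈ 21.19°.
Then ∠B = 180° − ∠C − ∠A ≈ 104.41°.
Law of sines gives b = c·sin B/sin C ≈ 259.67.
Area = ½·c·a·sin B ≈ 10230.

area ≈ 10229.69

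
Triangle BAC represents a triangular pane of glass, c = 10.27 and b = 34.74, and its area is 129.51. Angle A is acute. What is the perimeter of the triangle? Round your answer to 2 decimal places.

perimeter ≈ 73.67

From area = ½·c·b·sin A, we get sin A = 2·area/(c·b) ≈ 0.72599.
Taking the acute solution, ∠A ≈ 0.8125 rad.
Law of cosines then gives a ≈ 28.664.
Perimeter = 34.74 + 28.664 + 10.27 = 73.674.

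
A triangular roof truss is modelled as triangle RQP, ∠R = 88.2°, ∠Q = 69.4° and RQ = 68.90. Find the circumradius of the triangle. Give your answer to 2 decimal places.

The third angle is ∠P = 180° − ∠R − ∠Q = 22.40°.
Law of sines: QP = RQ·sin R/sin P ≈ 180.72.
Law of sines: PR = RQ·sin Q/sin P ≈ 169.25.
Circumradius = RQ/(2 sin P) ≈ 90.403.

90.40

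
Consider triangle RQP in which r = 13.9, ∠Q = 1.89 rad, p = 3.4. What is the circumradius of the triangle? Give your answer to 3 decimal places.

8.063

By the law of cosines, q² = p² + r² − 2·p·r·cos Q = 234.43, so q ≈ 15.311.
Area = ½·p·r·sin Q ≈ 22.436.
Circumradius = q/(2 sin Q) ≈ 8.0629.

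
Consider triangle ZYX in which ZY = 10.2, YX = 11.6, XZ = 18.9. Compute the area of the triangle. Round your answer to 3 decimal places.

Semiperimeter s = (11.6 + 18.9 + 10.2)/2 = 20.35.
Heron's formula: area = √(20.35·8.75·1.45·10.15) ≈ 51.192.

51.192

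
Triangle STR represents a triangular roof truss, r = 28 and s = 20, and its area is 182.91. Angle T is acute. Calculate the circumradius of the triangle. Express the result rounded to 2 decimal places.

From area = ½·r·s·sin T, we get sin T = 2·area/(r·s) ≈ 0.65325.
Taking the acute solution, ∠T ≈ 40.79°.
Law of cosines then gives t ≈ 18.33.
Circumradius = t/(2 sin T) ≈ 14.03.

14.03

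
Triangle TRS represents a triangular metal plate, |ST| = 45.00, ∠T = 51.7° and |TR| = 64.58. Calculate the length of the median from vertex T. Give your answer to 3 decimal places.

By the law of cosines, |RS|² = |ST|² + |TR|² − 2·|ST|·|TR|·cos T = 2593.3, so |RS| ≈ 50.924.
Median from T: ½√(2·|ST|² + 2·|TR|² − |RS|²) ≈ 49.492.

49.492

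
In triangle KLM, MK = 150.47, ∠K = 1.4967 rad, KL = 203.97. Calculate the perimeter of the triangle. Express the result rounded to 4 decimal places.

598.7777

By the law of cosines, LM² = MK² + KL² − 2·MK·KL·cos K = 59701, so LM ≈ 244.34.
Semiperimeter s = (244.34+150.47+203.97)/2 = 299.39.
Perimeter = 244.34 + 150.47 + 203.97 = 598.78.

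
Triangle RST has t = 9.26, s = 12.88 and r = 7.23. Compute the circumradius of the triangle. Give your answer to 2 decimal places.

6.58

By the law of cosines, cos R = (s² + t² − r²) / (2·s·t) ≈ 0.83580, so ∠R ≈ 33.30°.
Circumradius = r/(2 sin R) ≈ 6.5842.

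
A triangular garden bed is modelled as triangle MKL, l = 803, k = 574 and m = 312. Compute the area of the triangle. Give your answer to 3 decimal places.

71050.529

Semiperimeter s = (312 + 574 + 803)/2 = 844.5.
Heron's formula: area = √(844.5·532.5·270.5·41.5) ≈ 71051.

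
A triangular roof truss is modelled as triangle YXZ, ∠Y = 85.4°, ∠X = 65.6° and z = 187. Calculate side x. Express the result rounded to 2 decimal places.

351.27

The third angle is ∠Z = 180° − ∠Y − ∠X = 29.00°.
Law of sines: x = z·sin X/sin Z ≈ 351.27.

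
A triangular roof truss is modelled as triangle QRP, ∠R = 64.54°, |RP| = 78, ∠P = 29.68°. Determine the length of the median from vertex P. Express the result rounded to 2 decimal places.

The third angle is ∠Q = 180° − ∠R − ∠P = 85.78°.
Law of sines: |PQ| = |RP|·sin R/sin Q ≈ 70.617.
Law of sines: |QR| = |RP|·sin P/sin Q ≈ 38.727.
Median from P: ½√(2·|RP|² + 2·|PQ|² − |QR|²) ≈ 71.836.

71.84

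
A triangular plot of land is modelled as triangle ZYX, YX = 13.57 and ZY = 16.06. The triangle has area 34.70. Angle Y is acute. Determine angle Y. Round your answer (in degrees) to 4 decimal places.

∠Y ≈ 18.5689°

From area = ½·ZY·YX·sin Y, we get sin Y = 2·area/(ZY·YX) ≈ 0.31844.
Taking the acute solution, ∠Y ≈ 18.57°.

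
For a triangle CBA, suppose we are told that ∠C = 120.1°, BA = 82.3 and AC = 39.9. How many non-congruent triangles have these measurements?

1

AC·sin C = 39.9·sin(120.1°) ≈ 34.52.
Since ∠C is not acute, a triangle exists only if BA > AC; here BA > AC, so there is exactly one triangle.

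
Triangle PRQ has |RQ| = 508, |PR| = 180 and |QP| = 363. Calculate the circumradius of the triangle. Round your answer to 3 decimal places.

By the law of cosines, cos P = (|QP|² + |PR|² − |RQ|²) / (2·|QP|·|PR|) ≈ -0.71851, so ∠P ≈ 2.3725 rad.
Circumradius = |RQ|/(2 sin P) ≈ 365.2.

365.197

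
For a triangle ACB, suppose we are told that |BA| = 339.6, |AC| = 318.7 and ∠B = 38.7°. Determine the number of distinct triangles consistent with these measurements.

|BA|·sin B = 339.6·sin(38.7°) ≈ 212.3.
Since |BA| sin B < |AC| < |BA| (212.3 < 318.7 < 339.6), two triangles exist.

2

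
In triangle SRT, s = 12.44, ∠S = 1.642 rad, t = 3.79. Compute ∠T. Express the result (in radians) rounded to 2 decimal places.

0.31

Law of sines: sin T = t·sin S/s ≈ 0.30389.
Since s ≥ t, only the acute value applies: ∠T ≈ 0.309 rad.
Then ∠R = π − ∠S − ∠T ≈ 1.191 rad.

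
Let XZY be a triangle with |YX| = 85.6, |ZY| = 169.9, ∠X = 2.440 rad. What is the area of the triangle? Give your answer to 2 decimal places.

Law of sines: sin Z = |YX|·sin X/|ZY| ≈ 0.32519.
Since |ZY| ≥ |YX|, only the acute value applies: ∠Z ≈ 0.331 rad.
Then ∠Y = π − ∠X − ∠Z ≈ 0.370 rad.
Law of sines gives |XZ| = |ZY|·sin Y/sin X ≈ 95.283.
Area = ½·|ZY|·|YX|·sin Y ≈ 2632.2.

area ≈ 2632.17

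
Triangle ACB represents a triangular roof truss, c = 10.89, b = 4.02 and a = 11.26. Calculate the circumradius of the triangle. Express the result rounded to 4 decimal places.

R ≈ 5.6534

By the law of cosines, cos A = (c² + b² − a²) / (2·c·b) ≈ 0.09097, so ∠A ≈ 84.78°.
Circumradius = a/(2 sin A) ≈ 5.6534.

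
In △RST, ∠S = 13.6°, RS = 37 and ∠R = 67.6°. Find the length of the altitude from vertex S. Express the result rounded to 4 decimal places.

h_S ≈ 34.2082

The third angle is ∠T = 180° − ∠R − ∠S = 98.80°.
Law of sines: ST = RS·sin R/sin T ≈ 34.616.
Law of sines: TR = RS·sin S/sin T ≈ 8.8039.
Area = ½·RS·ST·sin S ≈ 150.58.
The altitude from S has length 2·area/TR ≈ 34.208.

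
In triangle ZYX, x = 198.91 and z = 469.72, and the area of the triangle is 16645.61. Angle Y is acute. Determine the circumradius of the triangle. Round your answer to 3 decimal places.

410.563

From area = ½·x·z·sin Y, we get sin Y = 2·area/(x·z) ≈ 0.35631.
Taking the acute solution, ∠Y ≈ 20.87°.
Law of cosines then gives y ≈ 292.58.
Circumradius = y/(2 sin Y) ≈ 410.56.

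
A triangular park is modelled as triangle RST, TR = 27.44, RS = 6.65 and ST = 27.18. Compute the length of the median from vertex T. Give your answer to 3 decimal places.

27.107

Median from T: ½√(2·ST² + 2·TR² − RS²) ≈ 27.107.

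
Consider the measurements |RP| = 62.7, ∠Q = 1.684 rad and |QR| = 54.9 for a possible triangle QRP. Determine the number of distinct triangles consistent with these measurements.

1

|QR|·sin Q = 54.9·sin(1.684 rad) ≈ 54.55.
Since ∠Q is not acute, a triangle exists only if |RP| > |QR|; here |RP| > |QR|, so there is exactly one triangle.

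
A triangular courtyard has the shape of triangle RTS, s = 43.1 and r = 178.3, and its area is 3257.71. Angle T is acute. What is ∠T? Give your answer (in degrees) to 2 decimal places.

∠T ≈ 57.98°

From area = ½·s·r·sin T, we get sin T = 2·area/(s·r) ≈ 0.84784.
Taking the acute solution, ∠T ≈ 57.98°.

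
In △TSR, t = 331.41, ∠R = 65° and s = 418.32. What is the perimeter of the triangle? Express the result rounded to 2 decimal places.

perimeter ≈ 1159.17

By the law of cosines, r² = t² + s² − 2·t·s·cos R = 1.6764e+05, so r ≈ 409.44.
Semiperimeter p = (331.41+418.32+409.44)/2 = 579.59.
Perimeter = 331.41 + 418.32 + 409.44 = 1159.2.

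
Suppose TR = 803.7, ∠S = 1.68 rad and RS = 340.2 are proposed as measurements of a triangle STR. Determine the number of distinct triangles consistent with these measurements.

1

RS·sin S = 340.2·sin(1.68 rad) ≈ 338.2.
Since ∠S is not acute, a triangle exists only if TR > RS; here TR > RS, so there is exactly one triangle.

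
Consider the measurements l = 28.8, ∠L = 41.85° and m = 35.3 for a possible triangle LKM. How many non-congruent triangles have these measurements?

2

m·sin L = 35.3·sin(41.85°) ≈ 23.55.
Since m sin L < l < m (23.55 < 28.8 < 35.3), two triangles exist.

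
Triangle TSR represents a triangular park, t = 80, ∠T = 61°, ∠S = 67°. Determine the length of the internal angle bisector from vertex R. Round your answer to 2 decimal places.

The third angle is ∠R = 180° − ∠T − ∠S = 52.00°.
Law of sines: s = t·sin S/sin T ≈ 84.197.
Law of sines: r = t·sin R/sin T ≈ 72.078.
The bisector from R has length 2·t·s·cos(∠R/2)/(t+s) ≈ 73.741.

t_R ≈ 73.74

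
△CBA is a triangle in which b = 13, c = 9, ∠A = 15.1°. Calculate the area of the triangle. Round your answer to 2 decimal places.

Area = ½·c·b·sin A ≈ 15.24.

area ≈ 15.24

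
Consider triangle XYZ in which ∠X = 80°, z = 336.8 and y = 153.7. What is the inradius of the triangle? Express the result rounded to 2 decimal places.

r ≈ 61.01

By the law of cosines, x² = y² + z² − 2·y·z·cos X = 1.1908e+05, so x ≈ 345.08.
Area = ½·y·z·sin X ≈ 25490.
Semiperimeter s = (345.08+153.7+336.8)/2 = 417.79.
Inradius = area/s = 25490/417.79 ≈ 61.011.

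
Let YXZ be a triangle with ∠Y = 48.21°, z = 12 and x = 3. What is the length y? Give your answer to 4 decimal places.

By the law of cosines, y² = x² + z² − 2·x·z·cos Y = 105.02, so y ≈ 10.248.

10.2479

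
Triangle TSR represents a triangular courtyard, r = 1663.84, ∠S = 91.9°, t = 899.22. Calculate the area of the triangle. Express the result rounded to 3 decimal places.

747667.820

Area = ½·r·t·sin S ≈ 7.4767e+05.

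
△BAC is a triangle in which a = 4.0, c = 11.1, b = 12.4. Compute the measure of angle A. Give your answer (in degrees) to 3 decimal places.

18.555

By the law of cosines, cos A = (c² + b² − a²) / (2·c·b) ≈ 0.94802, so ∠A ≈ 18.56°.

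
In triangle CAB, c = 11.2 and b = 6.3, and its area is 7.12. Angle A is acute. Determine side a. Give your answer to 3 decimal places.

5.188

From area = ½·b·c·sin A, we get sin A = 2·area/(b·c) ≈ 0.20181.
Taking the acute solution, ∠A ≈ 11.64°.
Law of cosines then gives a ≈ 5.1878.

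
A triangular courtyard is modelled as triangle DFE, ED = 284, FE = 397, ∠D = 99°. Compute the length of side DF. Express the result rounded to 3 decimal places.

236.512

Law of sines: sin F = ED·sin D/FE ≈ 0.70656.
Since FE ≥ ED, only the acute value applies: ∠F ≈ 44.96°.
Then ∠E = 180° − ∠D − ∠F ≈ 36.04°.
Law of sines gives DF = FE·sin E/sin D ≈ 236.51.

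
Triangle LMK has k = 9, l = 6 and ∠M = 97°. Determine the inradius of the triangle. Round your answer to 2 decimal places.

By the law of cosines, m² = k² + l² − 2·k·l·cos M = 130.16, so m ≈ 11.409.
Area = ½·k·l·sin M ≈ 26.799.
Semiperimeter s = (6+11.409+9)/2 = 13.204.
Inradius = area/s = 26.799/13.204 ≈ 2.0295.

2.03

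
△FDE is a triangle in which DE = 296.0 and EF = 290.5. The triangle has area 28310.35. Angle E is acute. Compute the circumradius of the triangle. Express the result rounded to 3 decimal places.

156.681

From area = ½·DE·EF·sin E, we get sin E = 2·area/(DE·EF) ≈ 0.65847.
Taking the acute solution, ∠E ≈ 41.18°.
Law of cosines then gives FD ≈ 206.34.
Circumradius = FD/(2 sin E) ≈ 156.68.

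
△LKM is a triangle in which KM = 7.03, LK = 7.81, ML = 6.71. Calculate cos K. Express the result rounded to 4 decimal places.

By the law of cosines, cos K = (LK² + KM² − ML²) / (2·LK·KM) ≈ 0.59552, so ∠K ≈ 53.45°.

cos K ≈ 0.5955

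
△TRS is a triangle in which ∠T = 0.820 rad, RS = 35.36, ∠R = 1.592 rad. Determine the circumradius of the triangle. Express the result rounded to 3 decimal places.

The third angle is ∠S = π − ∠T − ∠R = 0.730 rad.
Law of sines: ST = RS·sin R/sin T ≈ 48.352.
Law of sines: TR = RS·sin S/sin T ≈ 32.237.
Circumradius = RS/(2 sin T) ≈ 24.181.

24.181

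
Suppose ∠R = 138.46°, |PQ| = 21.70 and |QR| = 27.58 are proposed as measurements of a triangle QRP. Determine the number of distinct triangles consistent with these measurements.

0

|QR|·sin R = 27.58·sin(138.46°) ≈ 18.29.
Since ∠R is not acute, a triangle exists only if |PQ| > |QR|; here |PQ| ≤ |QR|, so there is no triangle.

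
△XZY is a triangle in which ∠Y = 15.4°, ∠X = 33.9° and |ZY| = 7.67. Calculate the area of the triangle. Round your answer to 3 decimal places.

10.618

The third angle is ∠Z = 180° − ∠Y − ∠X = 130.70°.
Law of sines: |YX| = |ZY|·sin Z/sin X ≈ 10.426.
Law of sines: |XZ| = |ZY|·sin Y/sin X ≈ 3.6519.
Area = ½·|ZY|·|YX|·sin Y ≈ 10.618.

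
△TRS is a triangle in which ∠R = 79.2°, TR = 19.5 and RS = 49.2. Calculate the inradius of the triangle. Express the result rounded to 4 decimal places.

By the law of cosines, ST² = TR² + RS² − 2·TR·RS·cos R = 2441.3, so ST ≈ 49.41.
Area = ½·TR·RS·sin R ≈ 471.2.
Semiperimeter s = (49.2+49.41+19.5)/2 = 59.055.
Inradius = area/s = 471.2/59.055 ≈ 7.9791.

7.9791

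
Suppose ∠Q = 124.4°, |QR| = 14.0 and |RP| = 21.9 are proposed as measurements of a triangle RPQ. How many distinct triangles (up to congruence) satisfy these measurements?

1

|QR|·sin Q = 14.0·sin(124.4°) ≈ 11.55.
Since ∠Q is not acute, a triangle exists only if |RP| > |QR|; here |RP| > |QR|, so there is exactly one triangle.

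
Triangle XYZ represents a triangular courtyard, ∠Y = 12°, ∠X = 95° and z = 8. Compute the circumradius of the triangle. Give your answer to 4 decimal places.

R ≈ 4.1828

The third angle is ∠Z = 180° − ∠X − ∠Y = 73.00°.
Law of sines: x = z·sin X/sin Z ≈ 8.3337.
Law of sines: y = z·sin Y/sin Z ≈ 1.7393.
Circumradius = z/(2 sin Z) ≈ 4.1828.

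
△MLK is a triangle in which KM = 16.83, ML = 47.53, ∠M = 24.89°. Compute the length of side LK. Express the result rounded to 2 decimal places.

33.03

By the law of cosines, LK² = KM² + ML² − 2·KM·ML·cos M = 1091.1, so LK ≈ 33.032.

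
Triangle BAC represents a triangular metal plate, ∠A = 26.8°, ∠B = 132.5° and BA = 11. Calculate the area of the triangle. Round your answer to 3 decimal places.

The third angle is ∠C = 180° − ∠B − ∠A = 20.70°.
Law of sines: AC = BA·sin B/sin C ≈ 22.944.
Law of sines: CB = BA·sin A/sin C ≈ 14.031.
Area = ½·BA·AC·sin A ≈ 56.897.

area ≈ 56.897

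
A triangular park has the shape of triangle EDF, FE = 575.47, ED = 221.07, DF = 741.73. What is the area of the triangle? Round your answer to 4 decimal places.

47299.6356

Semiperimeter s = (741.73 + 575.47 + 221.07)/2 = 769.13.
Heron's formula: area = √(769.13·27.405·193.66·548.07) ≈ 47300.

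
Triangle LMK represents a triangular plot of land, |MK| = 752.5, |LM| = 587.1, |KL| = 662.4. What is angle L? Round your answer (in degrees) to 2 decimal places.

By the law of cosines, cos L = (|KL|² + |LM|² − |MK|²) / (2·|KL|·|LM|) ≈ 0.27926, so ∠L ≈ 73.78°.

73.78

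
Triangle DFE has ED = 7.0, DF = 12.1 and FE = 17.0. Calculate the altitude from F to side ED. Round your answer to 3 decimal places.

Semiperimeter s = (17 + 7 + 12.1)/2 = 18.05.
Heron's formula: area = √(18.05·1.05·11.05·5.95) ≈ 35.3.
The altitude from F has length 2·area/ED ≈ 10.086.

10.086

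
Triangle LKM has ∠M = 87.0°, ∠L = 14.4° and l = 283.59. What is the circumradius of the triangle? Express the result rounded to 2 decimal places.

R ≈ 570.17

The third angle is ∠K = 180° − ∠M − ∠L = 78.60°.
Law of sines: k = l·sin K/sin L ≈ 1117.8.
Law of sines: m = l·sin M/sin L ≈ 1138.8.
Circumradius = l/(2 sin L) ≈ 570.17.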